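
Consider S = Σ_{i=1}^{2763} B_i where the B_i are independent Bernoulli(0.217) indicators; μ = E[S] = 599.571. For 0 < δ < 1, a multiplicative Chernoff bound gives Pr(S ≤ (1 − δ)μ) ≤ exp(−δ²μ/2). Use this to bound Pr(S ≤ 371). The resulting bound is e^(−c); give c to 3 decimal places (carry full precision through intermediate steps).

Write 371 = (1 − δ)μ, so δ = 1 − 371/599.571 = 0.3812242…
Then the exponent is δ²μ/2 = (μ − 371)²/(2μ) = 43.568403.

43.568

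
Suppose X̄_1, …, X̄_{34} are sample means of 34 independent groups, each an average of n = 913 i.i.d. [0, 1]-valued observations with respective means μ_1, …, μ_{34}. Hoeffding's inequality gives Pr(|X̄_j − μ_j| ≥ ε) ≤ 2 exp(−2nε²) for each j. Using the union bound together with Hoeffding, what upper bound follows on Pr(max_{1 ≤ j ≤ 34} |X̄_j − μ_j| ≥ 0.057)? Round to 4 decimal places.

0.1803

Per-experiment Hoeffding bound: 2·exp(−2·913·0.057²) = 2·exp(−5.93267) = 0.0053028.
Union bound over 34 events: 34·0.0053028 = 0.18029.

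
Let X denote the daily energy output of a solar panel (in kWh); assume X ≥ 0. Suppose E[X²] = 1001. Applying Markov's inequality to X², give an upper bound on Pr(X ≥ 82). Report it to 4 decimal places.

Since X ≥ 0, the event {X ≥ 82} is the same as {X² ≥ 6724}.
Markov's inequality applied to X² gives Pr(X² ≥ 6724) ≤ E[X²]/6724 = 1001/6724 = 0.1489.

0.1489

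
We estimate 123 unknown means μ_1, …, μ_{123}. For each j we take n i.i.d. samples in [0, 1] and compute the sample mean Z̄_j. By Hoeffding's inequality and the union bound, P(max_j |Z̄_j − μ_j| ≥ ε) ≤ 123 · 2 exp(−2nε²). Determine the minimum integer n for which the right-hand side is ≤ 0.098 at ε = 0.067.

872

Need 2·123·exp(−2nε²) ≤ 0.098, i.e. exp(−2nε²) ≤ 0.098/246.
So 2nε² ≥ ln(246/0.098) = 7.828119.
Hence n ≥ 7.828119/(2·0.067²) = 871.922.
The smallest integer n is 872.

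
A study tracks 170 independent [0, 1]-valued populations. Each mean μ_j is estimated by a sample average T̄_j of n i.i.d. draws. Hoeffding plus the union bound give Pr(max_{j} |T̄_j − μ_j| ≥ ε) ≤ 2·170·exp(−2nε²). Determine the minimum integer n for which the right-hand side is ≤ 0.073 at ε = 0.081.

644

Need 2·170·exp(−2nε²) ≤ 0.073, i.e. exp(−2nε²) ≤ 0.073/340.
So 2nε² ≥ ln(340/0.073) = 8.446241.
Hence n ≥ 8.446241/(2·0.081²) = 643.670.
The smallest integer n is 644.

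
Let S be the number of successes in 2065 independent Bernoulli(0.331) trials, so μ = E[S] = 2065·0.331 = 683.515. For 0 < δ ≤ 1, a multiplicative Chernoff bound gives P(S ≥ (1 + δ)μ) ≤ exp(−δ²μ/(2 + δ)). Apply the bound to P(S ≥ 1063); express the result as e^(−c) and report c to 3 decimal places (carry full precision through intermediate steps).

82.455

Write 1063 = (1 + δ)μ, so δ = 1063/683.515 − 1 = 0.5551963…
Then the exponent is δ²μ/(2 + δ) = (1063 − μ)² / (μ·(2 + δ)) = 82.454983.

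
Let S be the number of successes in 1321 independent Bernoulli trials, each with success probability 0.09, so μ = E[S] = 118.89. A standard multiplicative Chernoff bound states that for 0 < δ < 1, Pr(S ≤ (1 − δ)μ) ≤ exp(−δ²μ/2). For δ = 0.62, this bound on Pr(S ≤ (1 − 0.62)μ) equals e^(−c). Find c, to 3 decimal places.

22.851

c = δ²μ/2 = 0.62²·118.89/2 = 22.8507.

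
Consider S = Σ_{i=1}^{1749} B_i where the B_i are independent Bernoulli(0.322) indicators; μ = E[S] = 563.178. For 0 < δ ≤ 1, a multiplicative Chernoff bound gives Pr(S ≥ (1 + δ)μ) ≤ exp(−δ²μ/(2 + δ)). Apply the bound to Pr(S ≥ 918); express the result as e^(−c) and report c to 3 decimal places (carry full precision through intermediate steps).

Write 918 = (1 + δ)μ, so δ = 918/563.178 − 1 = 0.6300353…
Then the exponent is δ²μ/(2 + δ) = (918 − μ)² / (μ·(2 + δ)) = 84.999002.

84.999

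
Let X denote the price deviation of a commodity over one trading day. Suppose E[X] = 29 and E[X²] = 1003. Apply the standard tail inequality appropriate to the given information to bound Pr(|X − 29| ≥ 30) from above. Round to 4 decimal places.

0.1800

The first two moments determine the variance, so Chebyshev's inequality is the sharpest standard bound available.
Var(X) = E[X²] − (E[X])² = 1003 − 841 = 162.
Chebyshev's inequality: Pr(|X − μ| ≥ t) ≤ Var(X)/t² = 162/900 = 0.1800.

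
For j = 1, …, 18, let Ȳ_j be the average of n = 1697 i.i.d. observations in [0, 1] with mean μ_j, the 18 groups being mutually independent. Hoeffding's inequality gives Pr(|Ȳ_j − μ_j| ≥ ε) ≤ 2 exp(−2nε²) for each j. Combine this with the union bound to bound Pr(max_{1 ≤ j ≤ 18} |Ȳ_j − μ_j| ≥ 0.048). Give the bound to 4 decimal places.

0.0145

Per-experiment Hoeffding bound: 2·exp(−2·1697·0.048²) = 2·exp(−7.81978) = 0.00080342.
Union bound over 18 events: 18·0.00080342 = 0.01446.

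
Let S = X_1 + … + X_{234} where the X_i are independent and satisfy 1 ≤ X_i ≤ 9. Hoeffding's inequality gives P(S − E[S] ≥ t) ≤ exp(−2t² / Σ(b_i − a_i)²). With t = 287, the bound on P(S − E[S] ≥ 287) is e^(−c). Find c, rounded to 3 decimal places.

Σ(b_i − a_i)² = 234·(8)² = 14976.
c = 2t²/14976 = 2·287²/14976 = 11.0001.

11.000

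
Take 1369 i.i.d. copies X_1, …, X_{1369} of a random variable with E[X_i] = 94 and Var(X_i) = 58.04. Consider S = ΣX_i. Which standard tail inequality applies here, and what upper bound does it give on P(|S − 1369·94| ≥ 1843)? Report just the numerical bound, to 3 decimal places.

With mean and variance of each term known, Chebyshev's inequality bounds the deviation of the sum (or sample mean).
Var(S) = n·Var(X_i) = 1369·58.04 = 79456.76.
Chebyshev: P(|S − 1369·94| ≥ 1843) ≤ Var(S)/1843² = 79456.76/3396649 = 0.0234.

0.023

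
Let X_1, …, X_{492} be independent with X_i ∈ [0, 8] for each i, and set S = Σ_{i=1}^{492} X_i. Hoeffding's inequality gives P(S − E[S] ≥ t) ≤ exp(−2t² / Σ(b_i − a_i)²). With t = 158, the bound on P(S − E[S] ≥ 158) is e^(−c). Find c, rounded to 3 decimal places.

Σ(b_i − a_i)² = 492·(8)² = 31488.
c = 2t²/31488 = 2·158²/31488 = 1.5856.

1.586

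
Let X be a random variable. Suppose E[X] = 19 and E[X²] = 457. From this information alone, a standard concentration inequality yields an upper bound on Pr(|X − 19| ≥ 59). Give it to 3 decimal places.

The first two moments determine the variance, so Chebyshev's inequality is the sharpest standard bound available.
Var(X) = E[X²] − (E[X])² = 457 − 361 = 96.
Chebyshev's inequality: Pr(|X − μ| ≥ t) ≤ Var(X)/t² = 96/3481 = 0.0276.

0.028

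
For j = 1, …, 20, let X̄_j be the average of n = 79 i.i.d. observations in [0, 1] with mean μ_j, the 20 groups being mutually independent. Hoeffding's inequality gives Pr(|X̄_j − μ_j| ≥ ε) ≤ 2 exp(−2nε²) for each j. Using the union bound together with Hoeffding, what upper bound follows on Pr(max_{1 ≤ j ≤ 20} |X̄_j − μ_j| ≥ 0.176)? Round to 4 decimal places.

0.2996

Per-experiment Hoeffding bound: 2·exp(−2·79·0.176²) = 2·exp(−4.89421) = 0.01498.
Union bound over 20 events: 20·0.01498 = 0.29959.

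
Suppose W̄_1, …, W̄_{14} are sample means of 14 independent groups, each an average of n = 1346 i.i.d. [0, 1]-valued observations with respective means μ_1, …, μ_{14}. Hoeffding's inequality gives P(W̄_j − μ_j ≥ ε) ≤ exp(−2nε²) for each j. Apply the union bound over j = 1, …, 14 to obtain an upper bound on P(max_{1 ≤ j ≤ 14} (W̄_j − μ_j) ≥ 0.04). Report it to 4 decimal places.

Per-experiment Hoeffding bound: exp(−2·1346·0.04²) = exp(−4.30720) = 0.013471.
Union bound over 14 events: 14·0.013471 = 0.18860.

0.1886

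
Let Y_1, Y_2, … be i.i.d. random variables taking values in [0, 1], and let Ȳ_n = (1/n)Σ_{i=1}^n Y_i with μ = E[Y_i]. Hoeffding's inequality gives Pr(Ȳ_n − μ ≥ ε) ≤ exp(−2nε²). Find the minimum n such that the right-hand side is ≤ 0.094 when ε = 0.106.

Require exp(−2nε²) ≤ 0.094, i.e. 2nε² ≥ ln(1/0.094) = 2.364460.
So n ≥ 2.364460 / (2·0.106²) = 105.218.
The smallest integer n is 106.

106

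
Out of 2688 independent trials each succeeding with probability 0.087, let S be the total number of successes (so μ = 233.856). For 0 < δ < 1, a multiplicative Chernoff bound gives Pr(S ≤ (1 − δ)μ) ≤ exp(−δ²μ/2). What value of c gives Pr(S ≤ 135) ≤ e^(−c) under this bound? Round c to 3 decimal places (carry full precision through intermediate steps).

20.894

Write 135 = (1 − δ)μ, so δ = 1 − 135/233.856 = 0.4227217…
Then the exponent is δ²μ/2 = (μ − 135)²/(2μ) = 20.894287.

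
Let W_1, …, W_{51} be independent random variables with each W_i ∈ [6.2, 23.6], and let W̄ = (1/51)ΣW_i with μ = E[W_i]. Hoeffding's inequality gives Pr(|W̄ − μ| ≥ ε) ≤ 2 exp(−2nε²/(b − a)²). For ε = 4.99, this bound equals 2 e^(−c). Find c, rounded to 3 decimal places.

8.389

c = 2nε²/(b − a)² = 2·51·4.99² / 17.4² = 8.3889.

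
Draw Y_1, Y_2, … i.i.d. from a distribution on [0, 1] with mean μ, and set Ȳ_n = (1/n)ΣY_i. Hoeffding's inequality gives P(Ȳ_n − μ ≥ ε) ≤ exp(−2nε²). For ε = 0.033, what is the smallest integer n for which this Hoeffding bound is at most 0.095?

1081

Require exp(−2nε²) ≤ 0.095, i.e. 2nε² ≥ ln(1/0.095) = 2.353878.
So n ≥ 2.353878 / (2·0.033²) = 1080.752.
The smallest integer n is 1081.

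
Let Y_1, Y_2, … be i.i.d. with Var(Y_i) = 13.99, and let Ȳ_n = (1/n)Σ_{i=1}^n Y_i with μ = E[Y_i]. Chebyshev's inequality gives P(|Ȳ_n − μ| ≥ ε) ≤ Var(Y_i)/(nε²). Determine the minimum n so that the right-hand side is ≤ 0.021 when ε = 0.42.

3777

Require 13.99/(n·0.42²) ≤ 0.021, i.e. n ≥ 13.99/(0.021·0.42²) = 3776.590.
The smallest integer n is 3777.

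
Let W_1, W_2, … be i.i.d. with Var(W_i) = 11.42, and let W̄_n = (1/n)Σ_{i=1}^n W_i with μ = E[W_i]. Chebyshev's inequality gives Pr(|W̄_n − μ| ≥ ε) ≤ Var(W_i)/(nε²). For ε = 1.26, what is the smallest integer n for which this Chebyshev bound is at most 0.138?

53

Require 11.42/(n·1.26²) ≤ 0.138, i.e. n ≥ 11.42/(0.138·1.26²) = 52.125.
The smallest integer n is 53.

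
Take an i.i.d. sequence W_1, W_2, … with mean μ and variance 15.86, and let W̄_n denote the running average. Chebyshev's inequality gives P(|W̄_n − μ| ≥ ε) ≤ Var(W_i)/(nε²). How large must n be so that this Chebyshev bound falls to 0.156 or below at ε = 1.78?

33

Require 15.86/(n·1.78²) ≤ 0.156, i.e. n ≥ 15.86/(0.156·1.78²) = 32.088.
The smallest integer n is 33.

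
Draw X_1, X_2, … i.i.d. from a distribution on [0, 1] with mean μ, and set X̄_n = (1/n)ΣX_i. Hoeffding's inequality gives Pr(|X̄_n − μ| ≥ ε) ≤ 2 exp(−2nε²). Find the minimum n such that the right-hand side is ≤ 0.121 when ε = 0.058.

417

Require 2·exp(−2nε²) ≤ 0.121, i.e. 2nε² ≥ ln(2/0.121) = 2.805112.
So n ≥ 2.805112 / (2·0.058²) = 416.931.
The smallest integer n is 417.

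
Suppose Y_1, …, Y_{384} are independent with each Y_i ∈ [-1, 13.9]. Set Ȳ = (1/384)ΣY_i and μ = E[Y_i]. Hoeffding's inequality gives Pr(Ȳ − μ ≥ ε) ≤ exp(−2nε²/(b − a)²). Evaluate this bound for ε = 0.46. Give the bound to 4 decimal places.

0.4810

Exponent: 2nε²/(b − a)² = 2·384·0.46² / 14.9² = 0.73199.
Bound = exp(−0.73199) = 0.48095.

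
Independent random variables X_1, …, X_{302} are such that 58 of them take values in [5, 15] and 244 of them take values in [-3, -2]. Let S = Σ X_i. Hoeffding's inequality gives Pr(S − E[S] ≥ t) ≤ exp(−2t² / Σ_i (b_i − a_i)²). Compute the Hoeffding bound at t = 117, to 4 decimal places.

0.0108

Σ(b_i − a_i)² = 58·10² + 244·1² = 6044.
Exponent = 2·117² / 6044 = 4.52978.
Bound = exp(−4.52978) = 0.01078.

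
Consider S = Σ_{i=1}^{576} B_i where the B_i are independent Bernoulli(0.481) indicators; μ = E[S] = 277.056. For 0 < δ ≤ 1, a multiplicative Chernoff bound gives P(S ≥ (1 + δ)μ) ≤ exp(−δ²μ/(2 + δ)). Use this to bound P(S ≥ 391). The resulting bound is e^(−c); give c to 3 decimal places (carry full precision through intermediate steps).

19.434

Write 391 = (1 + δ)μ, so δ = 391/277.056 − 1 = 0.411267…
Then the exponent is δ²μ/(2 + δ) = (391 − μ)² / (μ·(2 + δ)) = 19.434352.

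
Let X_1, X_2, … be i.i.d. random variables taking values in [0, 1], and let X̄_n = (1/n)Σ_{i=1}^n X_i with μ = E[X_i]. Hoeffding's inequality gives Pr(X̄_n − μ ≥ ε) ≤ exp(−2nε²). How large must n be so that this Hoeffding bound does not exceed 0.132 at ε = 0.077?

Require exp(−2nε²) ≤ 0.132, i.e. 2nε² ≥ ln(1/0.132) = 2.024953.
So n ≥ 2.024953 / (2·0.077²) = 170.767.
The smallest integer n is 171.

171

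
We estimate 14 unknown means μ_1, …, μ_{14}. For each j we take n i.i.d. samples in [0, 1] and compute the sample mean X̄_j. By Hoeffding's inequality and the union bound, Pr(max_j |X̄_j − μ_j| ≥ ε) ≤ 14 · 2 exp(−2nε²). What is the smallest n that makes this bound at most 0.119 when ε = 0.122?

Need 2·14·exp(−2nε²) ≤ 0.119, i.e. exp(−2nε²) ≤ 0.119/28.
So 2nε² ≥ ln(28/0.119) = 5.460836.
Hence n ≥ 5.460836/(2·0.122²) = 183.447.
The smallest integer n is 184.

184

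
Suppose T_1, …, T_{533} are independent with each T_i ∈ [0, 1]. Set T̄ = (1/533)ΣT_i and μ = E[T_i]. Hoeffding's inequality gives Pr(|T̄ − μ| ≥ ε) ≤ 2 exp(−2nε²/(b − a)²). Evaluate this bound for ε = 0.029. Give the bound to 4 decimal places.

Exponent: 2nε²/(b − a)² = 2·533·0.029² / 1² = 0.89651.
Bound = 2·exp(−0.89651) = 0.81599.

0.8160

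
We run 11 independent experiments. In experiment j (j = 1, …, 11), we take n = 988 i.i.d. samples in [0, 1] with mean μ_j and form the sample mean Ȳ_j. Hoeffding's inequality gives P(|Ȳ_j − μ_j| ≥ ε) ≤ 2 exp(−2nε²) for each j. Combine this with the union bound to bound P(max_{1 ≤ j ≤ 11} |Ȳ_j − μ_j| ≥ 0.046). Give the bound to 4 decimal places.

0.3362

Per-experiment Hoeffding bound: 2·exp(−2·988·0.046²) = 2·exp(−4.18122) = 0.03056.
Union bound over 11 events: 11·0.03056 = 0.33616.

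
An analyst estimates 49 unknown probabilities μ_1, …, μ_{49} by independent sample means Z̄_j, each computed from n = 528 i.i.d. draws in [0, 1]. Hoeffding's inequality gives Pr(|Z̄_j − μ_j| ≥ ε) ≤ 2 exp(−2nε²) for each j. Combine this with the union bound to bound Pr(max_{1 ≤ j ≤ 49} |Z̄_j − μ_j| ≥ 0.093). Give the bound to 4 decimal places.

Per-experiment Hoeffding bound: 2·exp(−2·528·0.093²) = 2·exp(−9.13334) = 0.00021601.
Union bound over 49 events: 49·0.00021601 = 0.01058.

0.0106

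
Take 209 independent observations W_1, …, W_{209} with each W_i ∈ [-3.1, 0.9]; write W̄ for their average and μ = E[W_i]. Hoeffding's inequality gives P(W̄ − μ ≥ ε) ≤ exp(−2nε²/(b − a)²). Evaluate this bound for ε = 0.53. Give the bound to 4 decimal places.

Exponent: 2nε²/(b − a)² = 2·209·0.53² / 4² = 7.33851.
Bound = exp(−7.33851) = 0.00065.

0.0007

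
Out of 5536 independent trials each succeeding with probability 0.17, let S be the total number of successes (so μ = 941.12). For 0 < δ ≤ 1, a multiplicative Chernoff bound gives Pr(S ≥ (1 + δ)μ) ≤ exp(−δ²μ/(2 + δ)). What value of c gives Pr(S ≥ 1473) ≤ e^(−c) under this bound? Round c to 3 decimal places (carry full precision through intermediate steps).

117.184

Write 1473 = (1 + δ)μ, so δ = 1473/941.12 − 1 = 0.5651564…
Then the exponent is δ²μ/(2 + δ) = (1473 − μ)² / (μ·(2 + δ)) = 117.184040.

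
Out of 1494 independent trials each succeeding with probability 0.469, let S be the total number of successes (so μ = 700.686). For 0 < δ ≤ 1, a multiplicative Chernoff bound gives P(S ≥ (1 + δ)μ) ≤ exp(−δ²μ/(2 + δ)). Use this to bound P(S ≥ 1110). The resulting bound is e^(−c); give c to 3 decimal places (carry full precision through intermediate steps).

Write 1110 = (1 + δ)μ, so δ = 1110/700.686 − 1 = 0.5841618…
Then the exponent is δ²μ/(2 + δ) = (1110 − μ)² / (μ·(2 + δ)) = 92.527335.

92.527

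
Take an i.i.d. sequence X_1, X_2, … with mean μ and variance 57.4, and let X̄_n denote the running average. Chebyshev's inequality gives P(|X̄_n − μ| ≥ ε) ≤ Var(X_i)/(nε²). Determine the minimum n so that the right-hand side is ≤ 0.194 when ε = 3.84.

21

Require 57.4/(n·3.84²) ≤ 0.194, i.e. n ≥ 57.4/(0.194·3.84²) = 20.065.
The smallest integer n is 21.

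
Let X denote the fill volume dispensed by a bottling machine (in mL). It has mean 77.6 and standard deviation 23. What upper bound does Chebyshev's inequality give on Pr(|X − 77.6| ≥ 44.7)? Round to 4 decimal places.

0.2648

Chebyshev: Pr(|X − μ| ≥ t) ≤ Var(X)/t².
Var(X) = σ² = 23² = 529.
Bound = 529 / 1998.09 = 0.2648.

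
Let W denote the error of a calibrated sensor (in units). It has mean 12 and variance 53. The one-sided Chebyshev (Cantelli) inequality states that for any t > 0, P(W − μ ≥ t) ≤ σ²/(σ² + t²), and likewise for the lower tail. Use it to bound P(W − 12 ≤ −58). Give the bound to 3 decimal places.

Here σ² = 53 and t = 58, so σ² + t² = 3417.
Cantelli's bound: 53/3417 = 0.0155.

0.016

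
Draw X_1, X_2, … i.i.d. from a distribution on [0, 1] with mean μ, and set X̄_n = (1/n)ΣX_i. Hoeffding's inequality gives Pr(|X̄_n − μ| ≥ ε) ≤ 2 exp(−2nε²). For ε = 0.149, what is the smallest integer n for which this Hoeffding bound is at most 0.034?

Require 2·exp(−2nε²) ≤ 0.034, i.e. 2nε² ≥ ln(2/0.034) = 4.074542.
So n ≥ 4.074542 / (2·0.149²) = 91.765.
The smallest integer n is 92.

92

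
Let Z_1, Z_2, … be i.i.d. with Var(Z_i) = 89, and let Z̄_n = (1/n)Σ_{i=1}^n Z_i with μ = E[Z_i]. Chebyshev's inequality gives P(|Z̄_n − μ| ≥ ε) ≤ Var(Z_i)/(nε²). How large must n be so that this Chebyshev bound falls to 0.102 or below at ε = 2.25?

173

Require 89/(n·2.25²) ≤ 0.102, i.e. n ≥ 89/(0.102·2.25²) = 172.355.
The smallest integer n is 173.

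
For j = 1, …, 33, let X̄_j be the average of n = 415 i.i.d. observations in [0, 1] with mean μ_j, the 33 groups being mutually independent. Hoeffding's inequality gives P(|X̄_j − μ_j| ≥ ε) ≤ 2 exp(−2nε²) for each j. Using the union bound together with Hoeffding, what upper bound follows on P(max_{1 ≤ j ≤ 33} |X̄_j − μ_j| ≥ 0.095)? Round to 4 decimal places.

0.0368

Per-experiment Hoeffding bound: 2·exp(−2·415·0.095²) = 2·exp(−7.49075) = 0.0011164.
Union bound over 33 events: 33·0.0011164 = 0.03684.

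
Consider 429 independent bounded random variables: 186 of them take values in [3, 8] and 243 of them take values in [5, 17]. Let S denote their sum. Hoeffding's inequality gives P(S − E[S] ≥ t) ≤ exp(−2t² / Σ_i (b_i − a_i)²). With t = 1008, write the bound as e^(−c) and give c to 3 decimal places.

Σ(b_i − a_i)² = 186·5² + 243·12² = 39642.
c = 2t² / 39642 = 2·1008² / 39642 = 51.2620.

51.262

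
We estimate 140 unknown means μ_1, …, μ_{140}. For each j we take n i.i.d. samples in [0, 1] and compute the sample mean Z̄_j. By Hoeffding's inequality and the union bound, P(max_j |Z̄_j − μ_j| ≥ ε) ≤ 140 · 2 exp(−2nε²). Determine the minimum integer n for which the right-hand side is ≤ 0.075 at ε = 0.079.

659

Need 2·140·exp(−2nε²) ≤ 0.075, i.e. exp(−2nε²) ≤ 0.075/280.
So 2nε² ≥ ln(280/0.075) = 8.225057.
Hence n ≥ 8.225057/(2·0.079²) = 658.953.
The smallest integer n is 659.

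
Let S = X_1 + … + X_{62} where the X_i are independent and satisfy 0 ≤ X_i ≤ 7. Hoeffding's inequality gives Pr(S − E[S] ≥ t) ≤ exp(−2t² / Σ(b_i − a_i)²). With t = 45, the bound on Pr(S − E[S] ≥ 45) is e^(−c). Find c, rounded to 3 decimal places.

Σ(b_i − a_i)² = 62·(7)² = 3038.
c = 2t²/3038 = 2·45²/3038 = 1.3331.

1.333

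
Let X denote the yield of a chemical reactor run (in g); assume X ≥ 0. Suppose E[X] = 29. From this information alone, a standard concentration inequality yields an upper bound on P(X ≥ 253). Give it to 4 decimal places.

Only the mean of a non-negative variable is known, so Markov's inequality is the applicable tail bound.
Markov's inequality: for a non-negative random variable, P(X ≥ a) ≤ E[X]/a.
Here E[X] = 29 and a = 253, so the bound is 29/253 = 0.1146.

0.1146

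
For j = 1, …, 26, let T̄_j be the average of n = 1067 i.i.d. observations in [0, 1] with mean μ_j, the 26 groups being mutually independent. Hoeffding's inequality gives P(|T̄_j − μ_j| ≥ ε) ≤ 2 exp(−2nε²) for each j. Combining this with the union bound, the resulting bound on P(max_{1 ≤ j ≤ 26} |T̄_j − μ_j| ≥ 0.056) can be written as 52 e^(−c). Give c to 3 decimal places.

6.692

Union bound over the 26 events: P(max_{1 ≤ j ≤ 26} |T̄_j − μ_j| ≥ 0.056) ≤ 26·2·exp(−2nε²) = 52 exp(−2·1067·0.056²).
So c = 2·1067·0.056² = 6.6922.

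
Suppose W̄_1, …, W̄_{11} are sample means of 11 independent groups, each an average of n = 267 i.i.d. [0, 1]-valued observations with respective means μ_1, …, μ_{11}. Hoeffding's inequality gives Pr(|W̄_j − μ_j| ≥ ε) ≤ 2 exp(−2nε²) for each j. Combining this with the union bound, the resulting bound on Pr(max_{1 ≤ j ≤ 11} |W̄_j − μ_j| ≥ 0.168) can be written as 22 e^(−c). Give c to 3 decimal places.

15.072

Union bound over the 11 events: Pr(max_{1 ≤ j ≤ 11} |W̄_j − μ_j| ≥ 0.168) ≤ 11·2·exp(−2nε²) = 22 exp(−2·267·0.168²).
So c = 2·267·0.168² = 15.0716.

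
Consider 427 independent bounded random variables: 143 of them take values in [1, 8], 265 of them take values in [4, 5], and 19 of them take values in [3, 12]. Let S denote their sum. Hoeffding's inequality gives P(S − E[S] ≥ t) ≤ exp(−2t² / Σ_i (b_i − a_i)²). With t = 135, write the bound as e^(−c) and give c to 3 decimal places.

4.137

Σ(b_i − a_i)² = 143·7² + 265·1² + 19·9² = 8811.
c = 2t² / 8811 = 2·135² / 8811 = 4.1369.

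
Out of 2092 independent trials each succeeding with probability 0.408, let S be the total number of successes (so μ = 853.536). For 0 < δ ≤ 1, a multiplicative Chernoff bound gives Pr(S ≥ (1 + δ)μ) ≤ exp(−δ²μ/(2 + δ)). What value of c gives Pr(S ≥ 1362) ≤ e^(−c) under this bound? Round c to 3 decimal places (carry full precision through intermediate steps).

Write 1362 = (1 + δ)μ, so δ = 1362/853.536 − 1 = 0.5957148…
Then the exponent is δ²μ/(2 + δ) = (1362 − μ)² / (μ·(2 + δ)) = 116.692141.

116.692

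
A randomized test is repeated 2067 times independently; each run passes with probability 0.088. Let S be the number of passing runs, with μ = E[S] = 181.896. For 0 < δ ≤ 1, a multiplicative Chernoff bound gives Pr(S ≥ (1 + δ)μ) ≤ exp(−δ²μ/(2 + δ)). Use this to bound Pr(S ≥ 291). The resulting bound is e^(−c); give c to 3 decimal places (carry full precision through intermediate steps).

25.172

Write 291 = (1 + δ)μ, so δ = 291/181.896 − 1 = 0.5998153…
Then the exponent is δ²μ/(2 + δ) = (291 − μ)² / (μ·(2 + δ)) = 25.171883.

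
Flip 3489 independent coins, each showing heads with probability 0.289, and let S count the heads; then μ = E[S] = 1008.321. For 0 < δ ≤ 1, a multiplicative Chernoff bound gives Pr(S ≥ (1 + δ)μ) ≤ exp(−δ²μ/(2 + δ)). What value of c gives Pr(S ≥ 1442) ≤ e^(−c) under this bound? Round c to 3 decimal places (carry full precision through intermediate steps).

76.756

Write 1442 = (1 + δ)μ, so δ = 1442/1008.321 − 1 = 0.4301001…
Then the exponent is δ²μ/(2 + δ) = (1442 − μ)² / (μ·(2 + δ)) = 76.756260.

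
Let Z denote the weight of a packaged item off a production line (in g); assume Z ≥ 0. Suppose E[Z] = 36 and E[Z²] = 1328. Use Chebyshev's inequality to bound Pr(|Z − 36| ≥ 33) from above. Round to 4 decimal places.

0.0294

Var(Z) = E[Z²] − (E[Z])² = 1328 − 1296 = 32.
Chebyshev's inequality: Pr(|Z − μ| ≥ t) ≤ Var(Z)/t² = 32/1089 = 0.0294.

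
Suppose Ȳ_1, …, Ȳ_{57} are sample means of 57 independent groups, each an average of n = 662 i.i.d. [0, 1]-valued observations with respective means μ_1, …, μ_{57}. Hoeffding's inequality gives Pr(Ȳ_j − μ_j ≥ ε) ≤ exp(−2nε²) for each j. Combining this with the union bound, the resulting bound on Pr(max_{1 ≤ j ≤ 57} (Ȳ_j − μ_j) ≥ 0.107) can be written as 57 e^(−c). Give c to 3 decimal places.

15.158

Union bound over the 57 events: Pr(max_{1 ≤ j ≤ 57} (Ȳ_j − μ_j) ≥ 0.107) ≤ 57·exp(−2nε²) = 57 exp(−2·662·0.107²).
So c = 2·662·0.107² = 15.1585.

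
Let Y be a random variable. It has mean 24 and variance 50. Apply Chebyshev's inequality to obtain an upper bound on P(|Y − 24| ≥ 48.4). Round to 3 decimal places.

0.021

Chebyshev: P(|Y − μ| ≥ t) ≤ Var(Y)/t².
Bound = 50 / 2342.56 = 0.0213.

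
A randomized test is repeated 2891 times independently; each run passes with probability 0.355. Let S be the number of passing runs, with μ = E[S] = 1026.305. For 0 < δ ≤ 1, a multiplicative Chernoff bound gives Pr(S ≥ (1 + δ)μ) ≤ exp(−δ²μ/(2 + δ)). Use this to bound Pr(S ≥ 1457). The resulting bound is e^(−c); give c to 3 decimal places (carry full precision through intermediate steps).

74.698

Write 1457 = (1 + δ)μ, so δ = 1457/1026.305 − 1 = 0.419656…
Then the exponent is δ²μ/(2 + δ) = (1457 − μ)² / (μ·(2 + δ)) = 74.698107.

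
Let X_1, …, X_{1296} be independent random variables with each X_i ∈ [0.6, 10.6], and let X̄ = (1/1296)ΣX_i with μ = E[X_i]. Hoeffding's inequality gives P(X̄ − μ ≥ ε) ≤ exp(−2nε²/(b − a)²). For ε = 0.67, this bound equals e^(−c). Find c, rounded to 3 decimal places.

11.635

c = 2nε²/(b − a)² = 2·1296·0.67² / 10² = 11.6355.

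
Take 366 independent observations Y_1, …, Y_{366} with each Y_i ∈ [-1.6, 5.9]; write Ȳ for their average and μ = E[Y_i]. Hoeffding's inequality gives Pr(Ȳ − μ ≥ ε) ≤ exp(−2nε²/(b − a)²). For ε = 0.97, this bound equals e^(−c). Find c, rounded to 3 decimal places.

12.244

c = 2nε²/(b − a)² = 2·366·0.97² / 7.5² = 12.2442.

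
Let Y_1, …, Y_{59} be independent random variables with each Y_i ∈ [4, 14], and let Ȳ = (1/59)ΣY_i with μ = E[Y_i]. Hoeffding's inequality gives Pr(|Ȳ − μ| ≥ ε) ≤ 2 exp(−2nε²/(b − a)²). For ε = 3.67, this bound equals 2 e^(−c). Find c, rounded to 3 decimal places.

c = 2nε²/(b − a)² = 2·59·3.67² / 10² = 15.8933.

15.893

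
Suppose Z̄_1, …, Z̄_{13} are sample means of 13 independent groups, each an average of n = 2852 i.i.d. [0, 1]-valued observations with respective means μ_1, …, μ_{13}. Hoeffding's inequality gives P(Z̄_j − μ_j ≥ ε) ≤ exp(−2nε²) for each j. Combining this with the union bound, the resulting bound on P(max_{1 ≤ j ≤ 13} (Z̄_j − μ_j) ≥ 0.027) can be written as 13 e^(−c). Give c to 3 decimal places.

Union bound over the 13 events: P(max_{1 ≤ j ≤ 13} (Z̄_j − μ_j) ≥ 0.027) ≤ 13·exp(−2nε²) = 13 exp(−2·2852·0.027²).
So c = 2·2852·0.027² = 4.1582.

4.158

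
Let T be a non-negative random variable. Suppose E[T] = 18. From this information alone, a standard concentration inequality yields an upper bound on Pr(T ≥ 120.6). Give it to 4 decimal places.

Only the mean of a non-negative variable is known, so Markov's inequality is the applicable tail bound.
Markov's inequality: for a non-negative random variable, Pr(T ≥ a) ≤ E[T]/a.
Here E[T] = 18 and a = 120.6, so the bound is 18/120.6 = 0.1493.

0.1493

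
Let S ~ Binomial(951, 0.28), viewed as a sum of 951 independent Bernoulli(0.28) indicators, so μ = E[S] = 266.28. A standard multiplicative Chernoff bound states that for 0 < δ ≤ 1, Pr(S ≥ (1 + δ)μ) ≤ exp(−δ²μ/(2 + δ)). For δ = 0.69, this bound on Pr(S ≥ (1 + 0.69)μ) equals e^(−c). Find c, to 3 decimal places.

47.129

c = δ²μ/(2 + δ) = 0.69²·266.28/(2 + 0.69) = 47.1286.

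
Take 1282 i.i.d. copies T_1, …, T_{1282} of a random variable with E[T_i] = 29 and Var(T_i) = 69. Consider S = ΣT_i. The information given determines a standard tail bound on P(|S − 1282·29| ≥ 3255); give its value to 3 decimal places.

0.008

With mean and variance of each term known, Chebyshev's inequality bounds the deviation of the sum (or sample mean).
Var(S) = n·Var(T_i) = 1282·69 = 88458.
Chebyshev: P(|S − 1282·29| ≥ 3255) ≤ Var(S)/3255² = 88458/10595025 = 0.0083.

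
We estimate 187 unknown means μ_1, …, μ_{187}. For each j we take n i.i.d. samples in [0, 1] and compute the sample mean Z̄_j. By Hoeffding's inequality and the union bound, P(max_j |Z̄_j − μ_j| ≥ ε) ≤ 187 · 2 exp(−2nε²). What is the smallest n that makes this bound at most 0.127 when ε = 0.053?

Need 2·187·exp(−2nε²) ≤ 0.127, i.e. exp(−2nε²) ≤ 0.127/374.
So 2nε² ≥ ln(374/0.127) = 7.987824.
Hence n ≥ 7.987824/(2·0.053²) = 1421.827.
The smallest integer n is 1422.

1422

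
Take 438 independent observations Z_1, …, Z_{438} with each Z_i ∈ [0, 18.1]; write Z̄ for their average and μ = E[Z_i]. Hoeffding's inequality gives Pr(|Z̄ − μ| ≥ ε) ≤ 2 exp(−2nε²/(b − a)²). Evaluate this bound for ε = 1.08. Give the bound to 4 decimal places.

Exponent: 2nε²/(b − a)² = 2·438·1.08² / 18.1² = 3.11885.
Bound = 2·exp(−3.11885) = 0.08842.

0.0884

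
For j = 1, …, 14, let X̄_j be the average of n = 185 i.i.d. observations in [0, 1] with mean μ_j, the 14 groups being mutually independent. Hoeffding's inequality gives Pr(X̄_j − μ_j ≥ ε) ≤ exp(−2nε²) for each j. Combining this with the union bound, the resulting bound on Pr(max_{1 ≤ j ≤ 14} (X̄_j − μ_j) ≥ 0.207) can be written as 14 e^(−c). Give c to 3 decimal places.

Union bound over the 14 events: Pr(max_{1 ≤ j ≤ 14} (X̄_j − μ_j) ≥ 0.207) ≤ 14·exp(−2nε²) = 14 exp(−2·185·0.207²).
So c = 2·185·0.207² = 15.8541.

15.854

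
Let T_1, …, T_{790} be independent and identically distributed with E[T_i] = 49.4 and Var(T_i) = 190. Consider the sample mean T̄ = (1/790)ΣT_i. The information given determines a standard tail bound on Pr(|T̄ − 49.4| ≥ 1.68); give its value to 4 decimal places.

With mean and variance of each term known, Chebyshev's inequality bounds the deviation of the sum (or sample mean).
Var(T̄) = Var(T_i)/n = 190/790 = 0.24051.
Chebyshev: Pr(|T̄ − 49.4| ≥ 1.68) ≤ Var(T̄)/(1.68)² = 190/(790·1.68²) = 0.0852.

0.0852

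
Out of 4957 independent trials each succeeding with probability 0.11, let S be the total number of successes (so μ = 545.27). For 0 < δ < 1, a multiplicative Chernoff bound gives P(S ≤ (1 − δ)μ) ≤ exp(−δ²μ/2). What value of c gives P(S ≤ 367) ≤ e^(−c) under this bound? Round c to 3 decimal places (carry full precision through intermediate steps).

29.142

Write 367 = (1 − δ)μ, so δ = 1 − 367/545.27 = 0.3269389…
Then the exponent is δ²μ/2 = (μ − 367)²/(2μ) = 29.141703.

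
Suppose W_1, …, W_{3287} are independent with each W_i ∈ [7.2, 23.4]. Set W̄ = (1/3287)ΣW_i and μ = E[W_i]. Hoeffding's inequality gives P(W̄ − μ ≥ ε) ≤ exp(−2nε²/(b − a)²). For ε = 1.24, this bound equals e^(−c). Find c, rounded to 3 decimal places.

38.516

c = 2nε²/(b − a)² = 2·3287·1.24² / 16.2² = 38.5162.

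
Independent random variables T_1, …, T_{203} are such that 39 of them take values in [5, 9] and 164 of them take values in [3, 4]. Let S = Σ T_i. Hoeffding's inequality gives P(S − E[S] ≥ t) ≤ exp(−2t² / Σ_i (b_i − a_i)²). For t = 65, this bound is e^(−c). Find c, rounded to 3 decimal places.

10.723

Σ(b_i − a_i)² = 39·4² + 164·1² = 788.
c = 2t² / 788 = 2·65² / 788 = 10.7234.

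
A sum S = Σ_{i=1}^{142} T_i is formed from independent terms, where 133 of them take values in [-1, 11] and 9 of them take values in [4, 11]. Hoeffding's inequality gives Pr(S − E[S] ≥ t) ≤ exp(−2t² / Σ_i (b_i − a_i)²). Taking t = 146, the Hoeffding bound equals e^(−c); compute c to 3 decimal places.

2.176

Σ(b_i − a_i)² = 133·12² + 9·7² = 19593.
c = 2t² / 19593 = 2·146² / 19593 = 2.1759.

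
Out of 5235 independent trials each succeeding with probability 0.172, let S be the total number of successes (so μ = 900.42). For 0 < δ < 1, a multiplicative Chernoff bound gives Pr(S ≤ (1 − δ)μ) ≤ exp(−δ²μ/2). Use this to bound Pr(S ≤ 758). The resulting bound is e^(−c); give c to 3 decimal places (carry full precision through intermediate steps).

11.263

Write 758 = (1 − δ)μ, so δ = 1 − 758/900.42 = 0.1581706…
Then the exponent is δ²μ/2 = (μ − 758)²/(2μ) = 11.263331.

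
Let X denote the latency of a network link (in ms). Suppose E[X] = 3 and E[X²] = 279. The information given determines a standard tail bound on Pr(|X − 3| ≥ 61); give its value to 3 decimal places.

The first two moments determine the variance, so Chebyshev's inequality is the sharpest standard bound available.
Var(X) = E[X²] − (E[X])² = 279 − 9 = 270.
Chebyshev's inequality: Pr(|X − μ| ≥ t) ≤ Var(X)/t² = 270/3721 = 0.0726.

0.073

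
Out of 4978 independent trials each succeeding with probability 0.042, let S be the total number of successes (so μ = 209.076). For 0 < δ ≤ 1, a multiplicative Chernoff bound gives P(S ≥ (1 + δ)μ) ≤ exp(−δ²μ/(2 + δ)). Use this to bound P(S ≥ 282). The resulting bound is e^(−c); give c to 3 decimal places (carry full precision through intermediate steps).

10.829

Write 282 = (1 + δ)μ, so δ = 282/209.076 − 1 = 0.3487918…
Then the exponent is δ²μ/(2 + δ) = (282 − μ)² / (μ·(2 + δ)) = 10.829097.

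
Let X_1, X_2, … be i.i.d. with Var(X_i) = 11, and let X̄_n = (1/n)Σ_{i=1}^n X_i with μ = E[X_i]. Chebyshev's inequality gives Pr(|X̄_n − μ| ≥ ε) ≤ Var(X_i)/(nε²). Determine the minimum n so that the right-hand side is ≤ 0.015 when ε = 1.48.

Require 11/(n·1.48²) ≤ 0.015, i.e. n ≥ 11/(0.015·1.48²) = 334.794.
The smallest integer n is 335.

335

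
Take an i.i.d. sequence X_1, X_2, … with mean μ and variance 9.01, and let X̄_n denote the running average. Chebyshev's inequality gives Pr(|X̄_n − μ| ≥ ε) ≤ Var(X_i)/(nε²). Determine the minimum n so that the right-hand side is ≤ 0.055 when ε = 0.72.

Require 9.01/(n·0.72²) ≤ 0.055, i.e. n ≥ 9.01/(0.055·0.72²) = 316.007.
The smallest integer n is 317.

317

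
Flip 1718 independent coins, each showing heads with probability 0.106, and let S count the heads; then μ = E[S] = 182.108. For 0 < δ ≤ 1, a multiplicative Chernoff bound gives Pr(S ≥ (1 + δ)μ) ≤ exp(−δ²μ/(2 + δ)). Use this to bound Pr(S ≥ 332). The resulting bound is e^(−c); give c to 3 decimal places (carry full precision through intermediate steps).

43.702

Write 332 = (1 + δ)μ, so δ = 332/182.108 − 1 = 0.823094…
Then the exponent is δ²μ/(2 + δ) = (332 − μ)² / (μ·(2 + δ)) = 43.702124.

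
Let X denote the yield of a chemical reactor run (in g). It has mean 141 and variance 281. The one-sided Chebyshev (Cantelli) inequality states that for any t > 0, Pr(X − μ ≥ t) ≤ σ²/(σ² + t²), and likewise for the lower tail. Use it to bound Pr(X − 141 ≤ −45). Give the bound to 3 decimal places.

Here σ² = 281 and t = 45, so σ² + t² = 2306.
Cantelli's bound: 281/2306 = 0.1219.

0.122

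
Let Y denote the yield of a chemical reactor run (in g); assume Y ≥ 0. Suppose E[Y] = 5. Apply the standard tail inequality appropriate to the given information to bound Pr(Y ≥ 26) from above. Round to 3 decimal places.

Only the mean of a non-negative variable is known, so Markov's inequality is the applicable tail bound.
Markov's inequality: for a non-negative random variable, Pr(Y ≥ a) ≤ E[Y]/a.
Here E[Y] = 5 and a = 26, so the bound is 5/26 = 0.1923.

0.192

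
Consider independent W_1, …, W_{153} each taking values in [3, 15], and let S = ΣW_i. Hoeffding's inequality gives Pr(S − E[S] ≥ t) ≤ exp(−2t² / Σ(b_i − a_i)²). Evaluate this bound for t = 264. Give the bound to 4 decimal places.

0.0018

Σ(b_i − a_i)² = 153·(12)² = 22032.
Exponent = 2·264²/22032 = 6.3268.
Bound = exp(−6.3268) = 0.00179.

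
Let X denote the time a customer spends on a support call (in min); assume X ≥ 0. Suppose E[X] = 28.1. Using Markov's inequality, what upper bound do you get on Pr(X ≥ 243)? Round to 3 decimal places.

0.116

Markov's inequality: for a non-negative random variable, Pr(X ≥ a) ≤ E[X]/a.
Here E[X] = 28.1 and a = 243, so the bound is 28.1/243 = 0.1156.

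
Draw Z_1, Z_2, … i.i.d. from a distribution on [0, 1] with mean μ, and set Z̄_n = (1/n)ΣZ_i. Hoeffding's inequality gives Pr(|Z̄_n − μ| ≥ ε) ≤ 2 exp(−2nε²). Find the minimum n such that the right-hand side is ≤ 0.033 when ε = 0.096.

Require 2·exp(−2nε²) ≤ 0.033, i.e. 2nε² ≥ ln(2/0.033) = 4.104395.
So n ≥ 4.104395 / (2·0.096²) = 222.678.
The smallest integer n is 223.

223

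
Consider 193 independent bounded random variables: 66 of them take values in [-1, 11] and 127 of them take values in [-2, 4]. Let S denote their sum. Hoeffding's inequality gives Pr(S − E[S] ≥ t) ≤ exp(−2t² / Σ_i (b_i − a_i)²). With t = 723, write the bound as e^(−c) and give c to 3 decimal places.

74.272

Σ(b_i − a_i)² = 66·12² + 127·6² = 14076.
c = 2t² / 14076 = 2·723² / 14076 = 74.2724.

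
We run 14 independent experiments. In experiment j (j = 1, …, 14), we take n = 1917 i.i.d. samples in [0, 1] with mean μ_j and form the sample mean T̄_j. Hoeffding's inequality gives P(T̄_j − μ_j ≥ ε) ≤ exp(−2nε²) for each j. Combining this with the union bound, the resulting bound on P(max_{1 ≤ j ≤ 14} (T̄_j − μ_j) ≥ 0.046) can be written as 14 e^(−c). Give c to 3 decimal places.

Union bound over the 14 events: P(max_{1 ≤ j ≤ 14} (T̄_j − μ_j) ≥ 0.046) ≤ 14·exp(−2nε²) = 14 exp(−2·1917·0.046²).
So c = 2·1917·0.046² = 8.1127.

8.113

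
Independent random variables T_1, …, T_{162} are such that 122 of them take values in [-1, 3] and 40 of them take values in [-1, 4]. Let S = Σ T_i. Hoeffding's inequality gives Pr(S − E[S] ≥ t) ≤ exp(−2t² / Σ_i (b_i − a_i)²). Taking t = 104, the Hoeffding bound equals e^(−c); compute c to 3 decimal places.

7.328

Σ(b_i − a_i)² = 122·4² + 40·5² = 2952.
c = 2t² / 2952 = 2·104² / 2952 = 7.3279.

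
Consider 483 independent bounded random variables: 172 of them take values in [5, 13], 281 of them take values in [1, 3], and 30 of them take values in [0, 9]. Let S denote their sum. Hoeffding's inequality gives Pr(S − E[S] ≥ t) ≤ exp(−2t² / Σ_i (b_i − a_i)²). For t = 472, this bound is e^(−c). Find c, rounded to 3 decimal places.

30.598

Σ(b_i − a_i)² = 172·8² + 281·2² + 30·9² = 14562.
c = 2t² / 14562 = 2·472² / 14562 = 30.5980.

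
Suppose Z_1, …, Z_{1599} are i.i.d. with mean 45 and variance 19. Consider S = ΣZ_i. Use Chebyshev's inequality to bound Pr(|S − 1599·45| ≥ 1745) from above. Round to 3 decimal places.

Var(S) = n·Var(Z_i) = 1599·19 = 30381.
Chebyshev: Pr(|S − 1599·45| ≥ 1745) ≤ Var(S)/1745² = 30381/3045025 = 0.0100.

0.010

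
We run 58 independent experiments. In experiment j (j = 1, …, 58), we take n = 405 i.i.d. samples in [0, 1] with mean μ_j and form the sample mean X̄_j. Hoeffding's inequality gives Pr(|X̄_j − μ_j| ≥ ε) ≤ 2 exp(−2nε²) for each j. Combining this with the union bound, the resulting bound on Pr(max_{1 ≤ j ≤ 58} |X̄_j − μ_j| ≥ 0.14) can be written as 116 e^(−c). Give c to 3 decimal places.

Union bound over the 58 events: Pr(max_{1 ≤ j ≤ 58} |X̄_j − μ_j| ≥ 0.14) ≤ 58·2·exp(−2nε²) = 116 exp(−2·405·0.14²).
So c = 2·405·0.14² = 15.8760.

15.876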